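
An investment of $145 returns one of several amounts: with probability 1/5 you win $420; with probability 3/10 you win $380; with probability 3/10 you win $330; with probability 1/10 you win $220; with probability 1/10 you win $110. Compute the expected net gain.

185

E[payout] = 420·1/5 + 380·3/10 + 330·3/10 + 220·1/10 + 110·1/10
 = 84 + 114 + 99 + 22 + 11
 = 330
Net = 330 - 145 = 185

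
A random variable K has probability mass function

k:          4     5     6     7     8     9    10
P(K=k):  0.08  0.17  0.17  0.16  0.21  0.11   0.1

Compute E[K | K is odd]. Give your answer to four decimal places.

6.7273

P(K is odd) = 0.17 + 0.16 + 0.11 = 0.44.
E[K | K is odd] = [5·0.17 + 7·0.16 + 9·0.11] / 0.44
 = 2.96 / 0.44
 = 74/11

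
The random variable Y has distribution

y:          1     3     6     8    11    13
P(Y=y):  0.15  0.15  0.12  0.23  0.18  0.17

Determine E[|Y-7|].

E[|Y-7|] = Σ |y-7|·P(Y=y)
 = 6·0.15 + 4·0.15 + 1·0.12 + 1·0.23 + 4·0.18 + 6·0.17
 = 0.9 + 0.6 + 0.12 + 0.23 + 0.72 + 1.02
 = 3.59

3.59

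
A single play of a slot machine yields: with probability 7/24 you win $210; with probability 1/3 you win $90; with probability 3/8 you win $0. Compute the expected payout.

91.25

E[payout] = 210·7/24 + 90·1/3 + 0·3/8
 = 245/4 + 30 + 0
 = 365/4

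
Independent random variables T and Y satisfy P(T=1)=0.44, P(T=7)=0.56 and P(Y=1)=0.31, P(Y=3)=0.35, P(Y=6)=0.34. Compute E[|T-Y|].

3.072

E[|T-Y|] = Σ_t Σ_y |t-y| · P(T=t)P(Y=y)
 = 0·0.1364 + 2·0.154 + 5·0.1496 + 6·0.1736 + 4·0.196 + 1·0.1904
 = 0 + 0.308 + 0.748 + 1.0416 + 0.784 + 0.1904
 = 3.072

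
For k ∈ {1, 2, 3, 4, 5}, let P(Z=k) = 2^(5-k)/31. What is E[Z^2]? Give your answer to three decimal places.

4.548

E[Z^2] = Σ z^2·P(Z=z)
 = 1·16/31 + 4·8/31 + 9·4/31 + 16·2/31 + 25·1/31
 = 16/31 + 32/31 + 36/31 + 32/31 + 25/31
 = 141/31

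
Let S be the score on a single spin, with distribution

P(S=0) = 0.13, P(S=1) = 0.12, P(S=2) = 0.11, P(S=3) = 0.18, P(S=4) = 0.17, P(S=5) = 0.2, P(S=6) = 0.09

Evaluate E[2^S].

17.13

E[2^S] = Σ 2^s·P(S=s)
 = 1·0.13 + 2·0.12 + 4·0.11 + 8·0.18 + 16·0.17 + 32·0.2 + 64·0.09
 = 0.13 + 0.24 + 0.44 + 1.44 + 2.72 + 6.4 + 5.76
 = 17.13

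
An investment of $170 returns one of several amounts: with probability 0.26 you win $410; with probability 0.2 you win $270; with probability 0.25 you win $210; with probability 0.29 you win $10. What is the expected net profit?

46

E[payout] = 410·0.26 + 270·0.2 + 210·0.25 + 10·0.29
 = 106.6 + 54 + 52.5 + 2.9
 = 216
Net = 216 - 170 = 46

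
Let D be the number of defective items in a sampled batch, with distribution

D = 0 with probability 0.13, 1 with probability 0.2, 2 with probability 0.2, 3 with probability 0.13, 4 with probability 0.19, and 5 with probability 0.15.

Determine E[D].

E[D] = Σ d·P(D=d)
 = 0·0.13 + 1·0.2 + 2·0.2 + 3·0.13 + 4·0.19 + 5·0.15
 = 0 + 0.2 + 0.4 + 0.39 + 0.76 + 0.75
 = 2.5

2.5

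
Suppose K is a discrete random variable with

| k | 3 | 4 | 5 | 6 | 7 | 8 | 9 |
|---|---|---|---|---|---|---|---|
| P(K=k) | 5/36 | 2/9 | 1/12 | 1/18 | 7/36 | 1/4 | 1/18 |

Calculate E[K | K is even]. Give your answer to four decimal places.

6.1053

P(K is even) = 2/9 + 1/18 + 1/4 = 19/36.
E[K | K is even] = [4·2/9 + 6·1/18 + 8·1/4] / (19/36)
 = 29/9 / (19/36)
 = 116/19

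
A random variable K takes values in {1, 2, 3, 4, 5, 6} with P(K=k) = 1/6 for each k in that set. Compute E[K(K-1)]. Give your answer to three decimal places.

E[K(K-1)] = Σ k(k-1)·P(K=k)
 = 0·1/6 + 2·1/6 + 6·1/6 + 12·1/6 + 20·1/6 + 30·1/6
 = 0 + 1/3 + 1 + 2 + 10/3 + 5
 = 35/3

11.667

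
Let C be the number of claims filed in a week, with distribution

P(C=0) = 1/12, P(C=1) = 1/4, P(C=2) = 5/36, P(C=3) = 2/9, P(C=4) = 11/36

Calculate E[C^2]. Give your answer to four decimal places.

E[C^2] = Σ c^2·P(C=c)
 = 0·1/12 + 1·1/4 + 4·5/36 + 9·2/9 + 16·11/36
 = 0 + 1/4 + 5/9 + 2 + 44/9
 = 277/36

7.6944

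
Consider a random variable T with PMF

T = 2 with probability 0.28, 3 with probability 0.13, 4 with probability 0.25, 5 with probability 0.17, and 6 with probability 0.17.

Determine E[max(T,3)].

E[max(T,3)] = Σ max(t,3)·P(T=t)
 = 3·0.28 + 3·0.13 + 4·0.25 + 5·0.17 + 6·0.17
 = 0.84 + 0.39 + 1 + 0.85 + 1.02
 = 4.1

4.1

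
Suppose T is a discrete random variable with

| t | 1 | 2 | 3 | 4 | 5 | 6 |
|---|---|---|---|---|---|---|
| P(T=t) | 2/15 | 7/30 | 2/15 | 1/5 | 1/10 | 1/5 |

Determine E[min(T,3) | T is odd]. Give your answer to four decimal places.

2.2727

P(T is odd) = 2/15 + 2/15 + 1/10 = 11/30.
E[min(T,3) | T is odd] = [1·2/15 + 3·2/15 + 3·1/10] / (11/30)
 = 5/6 / (11/30)
 = 25/11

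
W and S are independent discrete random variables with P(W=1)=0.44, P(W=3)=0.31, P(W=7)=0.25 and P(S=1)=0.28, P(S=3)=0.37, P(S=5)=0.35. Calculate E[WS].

9.7968

E[WS] = Σ_w Σ_s ws · P(W=w)P(S=s)
 = 1·0.1232 + 3·0.1628 + 5·0.154 + 3·0.0868 + 9·0.1147 + 15·0.1085 + 7·0.07 + 21·0.0925 + 35·0.0875
 = 0.1232 + 0.4884 + 0.77 + 0.2604 + 1.0323 + 1.6275 + 0.49 + 1.9425 + 3.0625
 = 9.7968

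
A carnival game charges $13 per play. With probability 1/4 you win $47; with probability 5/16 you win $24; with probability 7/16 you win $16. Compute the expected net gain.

13.25

E[payout] = 47·1/4 + 24·5/16 + 16·7/16
 = 47/4 + 15/2 + 7
 = 105/4
Net = 105/4 - 13 = 53/4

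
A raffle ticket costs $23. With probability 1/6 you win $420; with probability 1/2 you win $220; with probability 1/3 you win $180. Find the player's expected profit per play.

217

E[payout] = 420·1/6 + 220·1/2 + 180·1/3
 = 70 + 110 + 60
 = 240
Net = 240 - 23 = 217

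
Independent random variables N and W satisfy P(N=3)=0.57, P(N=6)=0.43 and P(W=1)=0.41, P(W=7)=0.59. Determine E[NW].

E[NW] = Σ_n Σ_w nw · P(N=n)P(W=w)
 = 3·0.2337 + 21·0.3363 + 6·0.1763 + 42·0.2537
 = 0.7011 + 7.0623 + 1.0578 + 10.6554
 = 19.4766

19.4766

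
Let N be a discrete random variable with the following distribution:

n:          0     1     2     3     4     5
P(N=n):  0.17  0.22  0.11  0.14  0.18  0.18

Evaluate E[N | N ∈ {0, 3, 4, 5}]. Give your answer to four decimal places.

3.0448

P(N ∈ {0, 3, 4, 5}) = 0.17 + 0.14 + 0.18 + 0.18 = 0.67.
E[N | N ∈ {0, 3, 4, 5}] = [0·0.17 + 3·0.14 + 4·0.18 + 5·0.18] / 0.67
 = 2.04 / 0.67
 = 204/67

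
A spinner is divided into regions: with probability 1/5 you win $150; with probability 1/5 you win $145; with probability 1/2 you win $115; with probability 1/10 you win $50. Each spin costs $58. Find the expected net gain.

63.5

E[payout] = 150·1/5 + 145·1/5 + 115·1/2 + 50·1/10
 = 30 + 29 + 115/2 + 5
 = 243/2
Net = 243/2 - 58 = 127/2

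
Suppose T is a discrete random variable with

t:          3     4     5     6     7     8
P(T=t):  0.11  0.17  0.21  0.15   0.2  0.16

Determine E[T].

E[T] = Σ t·P(T=t)
 = 3·0.11 + 4·0.17 + 5·0.21 + 6·0.15 + 7·0.2 + 8·0.16
 = 0.33 + 0.68 + 1.05 + 0.9 + 1.4 + 1.28
 = 5.64

5.64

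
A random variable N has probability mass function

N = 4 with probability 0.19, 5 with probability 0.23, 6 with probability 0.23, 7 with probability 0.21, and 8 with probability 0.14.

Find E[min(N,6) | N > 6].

P(N > 6) = 0.21 + 0.14 = 0.35.
E[min(N,6) | N > 6] = [6·0.21 + 6·0.14] / 0.35
 = 2.1 / 0.35
 = 6

6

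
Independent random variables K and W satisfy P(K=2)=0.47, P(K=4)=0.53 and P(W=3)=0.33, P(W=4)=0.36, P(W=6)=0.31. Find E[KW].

13.1274

E[KW] = Σ_k Σ_w kw · P(K=k)P(W=w)
 = 6·0.1551 + 8·0.1692 + 12·0.1457 + 12·0.1749 + 16·0.1908 + 24·0.1643
 = 0.9306 + 1.3536 + 1.7484 + 2.0988 + 3.0528 + 3.9432
 = 13.1274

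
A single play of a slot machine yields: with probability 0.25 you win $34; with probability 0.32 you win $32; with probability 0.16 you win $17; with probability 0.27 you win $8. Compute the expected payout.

23.62

E[payout] = 34·0.25 + 32·0.32 + 17·0.16 + 8·0.27
 = 8.5 + 10.24 + 2.72 + 2.16
 = 23.62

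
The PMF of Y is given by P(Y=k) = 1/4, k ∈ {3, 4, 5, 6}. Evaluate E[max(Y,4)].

E[max(Y,4)] = Σ max(y,4)·P(Y=y)
 = 4·1/4 + 4·1/4 + 5·1/4 + 6·1/4
 = 1 + 1 + 5/4 + 3/2
 = 19/4

4.75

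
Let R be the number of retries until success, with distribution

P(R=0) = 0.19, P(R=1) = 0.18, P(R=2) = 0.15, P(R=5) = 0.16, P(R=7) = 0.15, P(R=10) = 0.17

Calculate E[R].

E[R] = Σ r·P(R=r)
 = 0·0.19 + 1·0.18 + 2·0.15 + 5·0.16 + 7·0.15 + 10·0.17
 = 0 + 0.18 + 0.3 + 0.8 + 1.05 + 1.7
 = 4.03

4.03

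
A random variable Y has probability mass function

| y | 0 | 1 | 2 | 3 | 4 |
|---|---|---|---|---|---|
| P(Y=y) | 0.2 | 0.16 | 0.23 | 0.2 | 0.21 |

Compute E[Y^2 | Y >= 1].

7.8

P(Y >= 1) = 0.16 + 0.23 + 0.2 + 0.21 = 0.8.
E[Y^2 | Y >= 1] = [1·0.16 + 4·0.23 + 9·0.2 + 16·0.21] / 0.8
 = 6.24 / 0.8
 = 39/5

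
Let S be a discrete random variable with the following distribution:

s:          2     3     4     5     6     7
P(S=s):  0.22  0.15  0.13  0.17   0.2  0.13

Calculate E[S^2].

E[S^2] = Σ s^2·P(S=s)
 = 4·0.22 + 9·0.15 + 16·0.13 + 25·0.17 + 36·0.2 + 49·0.13
 = 0.88 + 1.35 + 2.08 + 4.25 + 7.2 + 6.37
 = 22.13

22.13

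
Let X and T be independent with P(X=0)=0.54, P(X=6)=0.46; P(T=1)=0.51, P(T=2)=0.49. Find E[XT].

E[XT] = Σ_x Σ_t xt · P(X=x)P(T=t)
 = 0·0.2754 + 0·0.2646 + 6·0.2346 + 12·0.2254
 = 0 + 0 + 1.4076 + 2.7048
 = 4.1124

4.1124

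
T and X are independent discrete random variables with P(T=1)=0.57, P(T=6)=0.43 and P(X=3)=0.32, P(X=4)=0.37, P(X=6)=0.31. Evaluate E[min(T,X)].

2.419

E[min(T,X)] = Σ_t Σ_x min(t,x) · P(T=t)P(X=x)
 = 1·0.1824 + 1·0.2109 + 1·0.1767 + 3·0.1376 + 4·0.1591 + 6·0.1333
 = 0.1824 + 0.2109 + 0.1767 + 0.4128 + 0.6364 + 0.7998
 = 2.419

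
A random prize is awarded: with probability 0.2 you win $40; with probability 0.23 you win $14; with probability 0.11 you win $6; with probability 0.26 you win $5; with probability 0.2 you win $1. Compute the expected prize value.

13.38

E[payout] = 40·0.2 + 14·0.23 + 6·0.11 + 5·0.26 + 1·0.2
 = 8 + 3.22 + 0.66 + 1.3 + 0.2
 = 13.38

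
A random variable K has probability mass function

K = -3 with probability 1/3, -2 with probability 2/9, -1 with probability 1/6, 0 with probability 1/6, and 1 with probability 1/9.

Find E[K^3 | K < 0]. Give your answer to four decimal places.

-15.1538

P(K < 0) = 1/3 + 2/9 + 1/6 = 13/18.
E[K^3 | K < 0] = [(-27)·1/3 + (-8)·2/9 + (-1)·1/6] / (13/18)
 = -197/18 / (13/18)
 = -197/13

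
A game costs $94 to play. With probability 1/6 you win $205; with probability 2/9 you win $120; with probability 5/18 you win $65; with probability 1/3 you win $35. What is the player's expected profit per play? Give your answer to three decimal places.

-3.444

E[payout] = 205·1/6 + 120·2/9 + 65·5/18 + 35·1/3
 = 205/6 + 80/3 + 325/18 + 35/3
 = 815/9
Net = 815/9 - 94 = -31/9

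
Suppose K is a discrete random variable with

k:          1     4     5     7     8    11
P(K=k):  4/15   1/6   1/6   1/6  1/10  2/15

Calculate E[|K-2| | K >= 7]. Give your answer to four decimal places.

6.5833

P(K >= 7) = 1/6 + 1/10 + 2/15 = 2/5.
E[|K-2| | K >= 7] = [5·1/6 + 6·1/10 + 9·2/15] / (2/5)
 = 79/30 / (2/5)
 = 79/12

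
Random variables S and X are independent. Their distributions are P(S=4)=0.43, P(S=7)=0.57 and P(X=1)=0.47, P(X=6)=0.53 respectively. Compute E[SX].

E[SX] = Σ_s Σ_x sx · P(S=s)P(X=x)
 = 4·0.2021 + 24·0.2279 + 7·0.2679 + 42·0.3021
 = 0.8084 + 5.4696 + 1.8753 + 12.6882
 = 20.8415

20.8415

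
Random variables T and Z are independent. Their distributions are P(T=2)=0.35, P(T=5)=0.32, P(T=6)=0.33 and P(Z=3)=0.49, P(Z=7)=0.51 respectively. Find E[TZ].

21.5712

E[TZ] = Σ_t Σ_z tz · P(T=t)P(Z=z)
 = 6·0.1715 + 14·0.1785 + 15·0.1568 + 35·0.1632 + 18·0.1617 + 42·0.1683
 = 1.029 + 2.499 + 2.352 + 5.712 + 2.9106 + 7.0686
 = 21.5712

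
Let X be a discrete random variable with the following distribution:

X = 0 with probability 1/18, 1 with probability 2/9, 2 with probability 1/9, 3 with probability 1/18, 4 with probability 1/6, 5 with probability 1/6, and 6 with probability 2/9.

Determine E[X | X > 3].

5.1

P(X > 3) = 1/6 + 1/6 + 2/9 = 5/9.
E[X | X > 3] = [4·1/6 + 5·1/6 + 6·2/9] / (5/9)
 = 17/6 / (5/9)
 = 51/10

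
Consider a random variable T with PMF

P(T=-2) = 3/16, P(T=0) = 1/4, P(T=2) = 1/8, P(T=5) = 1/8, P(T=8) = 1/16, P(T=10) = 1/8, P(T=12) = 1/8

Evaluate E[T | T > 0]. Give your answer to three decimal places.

7.333

P(T > 0) = 1/8 + 1/8 + 1/16 + 1/8 + 1/8 = 9/16.
E[T | T > 0] = [2·1/8 + 5·1/8 + 8·1/16 + 10·1/8 + 12·1/8] / (9/16)
 = 33/8 / (9/16)
 = 22/3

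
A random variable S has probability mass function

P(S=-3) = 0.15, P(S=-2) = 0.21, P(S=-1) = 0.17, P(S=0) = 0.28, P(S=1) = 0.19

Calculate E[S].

-0.85

E[S] = Σ s·P(S=s)
 = (-3)·0.15 + (-2)·0.21 + (-1)·0.17 + 0·0.28 + 1·0.19
 = (-0.45) + (-0.42) + (-0.17) + 0 + 0.19
 = -0.85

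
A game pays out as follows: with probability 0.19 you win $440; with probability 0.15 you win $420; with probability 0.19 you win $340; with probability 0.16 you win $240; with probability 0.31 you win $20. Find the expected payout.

E[payout] = 440·0.19 + 420·0.15 + 340·0.19 + 240·0.16 + 20·0.31
 = 83.6 + 63 + 64.6 + 38.4 + 6.2
 = 255.8

255.8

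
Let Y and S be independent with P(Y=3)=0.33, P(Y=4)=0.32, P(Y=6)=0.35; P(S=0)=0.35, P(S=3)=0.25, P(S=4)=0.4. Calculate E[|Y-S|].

E[|Y-S|] = Σ_y Σ_s |y-s| · P(Y=y)P(S=s)
 = 3·0.1155 + 0·0.0825 + 1·0.132 + 4·0.112 + 1·0.08 + 0·0.128 + 6·0.1225 + 3·0.0875 + 2·0.14
 = 0.3465 + 0 + 0.132 + 0.448 + 0.08 + 0 + 0.735 + 0.2625 + 0.28
 = 2.284

2.284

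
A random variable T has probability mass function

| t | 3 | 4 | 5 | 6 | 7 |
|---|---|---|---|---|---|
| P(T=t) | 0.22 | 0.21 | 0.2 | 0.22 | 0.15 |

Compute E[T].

4.87

E[T] = Σ t·P(T=t)
 = 3·0.22 + 4·0.21 + 5·0.2 + 6·0.22 + 7·0.15
 = 0.66 + 0.84 + 1 + 1.32 + 1.05
 = 4.87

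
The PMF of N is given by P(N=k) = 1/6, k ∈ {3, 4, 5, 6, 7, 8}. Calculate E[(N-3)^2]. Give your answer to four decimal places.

9.1667

E[(N-3)^2] = Σ (n-3)^2·P(N=n)
 = 0·1/6 + 1·1/6 + 4·1/6 + 9·1/6 + 16·1/6 + 25·1/6
 = 0 + 1/6 + 2/3 + 3/2 + 8/3 + 25/6
 = 55/6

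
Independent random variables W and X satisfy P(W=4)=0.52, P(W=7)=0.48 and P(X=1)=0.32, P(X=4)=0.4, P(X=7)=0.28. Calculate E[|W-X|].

E[|W-X|] = Σ_w Σ_x |w-x| · P(W=w)P(X=x)
 = 3·0.1664 + 0·0.208 + 3·0.1456 + 6·0.1536 + 3·0.192 + 0·0.1344
 = 0.4992 + 0 + 0.4368 + 0.9216 + 0.576 + 0
 = 2.4336

2.4336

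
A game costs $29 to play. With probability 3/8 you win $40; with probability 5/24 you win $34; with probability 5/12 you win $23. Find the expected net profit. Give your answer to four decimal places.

2.6667

E[payout] = 40·3/8 + 34·5/24 + 23·5/12
 = 15 + 85/12 + 115/12
 = 95/3
Net = 95/3 - 29 = 8/3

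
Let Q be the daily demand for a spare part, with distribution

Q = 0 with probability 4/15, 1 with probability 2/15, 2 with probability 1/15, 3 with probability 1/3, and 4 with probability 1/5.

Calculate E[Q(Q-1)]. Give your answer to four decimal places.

4.5333

E[Q(Q-1)] = Σ q(q-1)·P(Q=q)
 = 0·4/15 + 0·2/15 + 2·1/15 + 6·1/3 + 12·1/5
 = 0 + 0 + 2/15 + 2 + 12/5
 = 68/15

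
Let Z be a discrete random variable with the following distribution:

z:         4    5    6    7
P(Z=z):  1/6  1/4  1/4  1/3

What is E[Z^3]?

E[Z^3] = Σ z^3·P(Z=z)
 = 64·1/6 + 125·1/4 + 216·1/4 + 343·1/3
 = 32/3 + 125/4 + 54 + 343/3
 = 841/4

210.25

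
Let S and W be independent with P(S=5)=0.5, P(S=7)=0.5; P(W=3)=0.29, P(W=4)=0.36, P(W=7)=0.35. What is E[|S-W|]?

1.94

E[|S-W|] = Σ_s Σ_w |s-w| · P(S=s)P(W=w)
 = 2·0.145 + 1·0.18 + 2·0.175 + 4·0.145 + 3·0.18 + 0·0.175
 = 0.29 + 0.18 + 0.35 + 0.58 + 0.54 + 0
 = 1.94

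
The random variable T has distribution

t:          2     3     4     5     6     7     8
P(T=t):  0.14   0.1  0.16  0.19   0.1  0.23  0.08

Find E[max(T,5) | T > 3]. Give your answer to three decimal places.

6.053

P(T > 3) = 0.16 + 0.19 + 0.1 + 0.23 + 0.08 = 0.76.
E[max(T,5) | T > 3] = [5·0.16 + 5·0.19 + 6·0.1 + 7·0.23 + 8·0.08] / 0.76
 = 4.6 / 0.76
 = 115/19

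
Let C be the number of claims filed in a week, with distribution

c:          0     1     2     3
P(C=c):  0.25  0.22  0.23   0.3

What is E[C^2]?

E[C^2] = Σ c^2·P(C=c)
 = 0·0.25 + 1·0.22 + 4·0.23 + 9·0.3
 = 0 + 0.22 + 0.92 + 2.7
 = 3.84

3.84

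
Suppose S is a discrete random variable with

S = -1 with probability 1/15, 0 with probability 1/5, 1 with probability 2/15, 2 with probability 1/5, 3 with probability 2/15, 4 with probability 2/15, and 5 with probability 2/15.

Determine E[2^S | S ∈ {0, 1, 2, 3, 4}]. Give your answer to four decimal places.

P(S ∈ {0, 1, 2, 3, 4}) = 1/5 + 2/15 + 1/5 + 2/15 + 2/15 = 4/5.
E[2^S | S ∈ {0, 1, 2, 3, 4}] = [1·1/5 + 2·2/15 + 4·1/5 + 8·2/15 + 16·2/15] / (4/5)
 = 67/15 / (4/5)
 = 67/12

5.5833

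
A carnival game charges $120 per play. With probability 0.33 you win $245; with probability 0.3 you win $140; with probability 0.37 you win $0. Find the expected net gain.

E[payout] = 245·0.33 + 140·0.3 + 0·0.37
 = 80.85 + 42 + 0
 = 122.85
Net = 122.85 - 120 = 2.85

2.85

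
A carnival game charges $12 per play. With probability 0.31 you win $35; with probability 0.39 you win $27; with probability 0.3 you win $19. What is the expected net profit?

15.08

E[payout] = 35·0.31 + 27·0.39 + 19·0.3
 = 10.85 + 10.53 + 5.7
 = 27.08
Net = 27.08 - 12 = 15.08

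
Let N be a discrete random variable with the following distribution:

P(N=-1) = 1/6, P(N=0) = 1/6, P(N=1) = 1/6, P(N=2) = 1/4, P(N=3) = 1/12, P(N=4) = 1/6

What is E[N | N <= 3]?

P(N <= 3) = 1/6 + 1/6 + 1/6 + 1/4 + 1/12 = 5/6.
E[N | N <= 3] = [(-1)·1/6 + 0·1/6 + 1·1/6 + 2·1/4 + 3·1/12] / (5/6)
 = 3/4 / (5/6)
 = 9/10

0.9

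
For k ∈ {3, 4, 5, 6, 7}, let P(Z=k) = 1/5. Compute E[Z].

5

E[Z] = Σ z·P(Z=z)
 = 3·1/5 + 4·1/5 + 5·1/5 + 6·1/5 + 7·1/5
 = 3/5 + 4/5 + 1 + 6/5 + 7/5
 = 5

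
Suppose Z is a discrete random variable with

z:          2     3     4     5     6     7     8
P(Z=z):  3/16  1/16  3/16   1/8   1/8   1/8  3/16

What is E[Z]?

5.0625

E[Z] = Σ z·P(Z=z)
 = 2·3/16 + 3·1/16 + 4·3/16 + 5·1/8 + 6·1/8 + 7·1/8 + 8·3/16
 = 3/8 + 3/16 + 3/4 + 5/8 + 3/4 + 7/8 + 3/2
 = 81/16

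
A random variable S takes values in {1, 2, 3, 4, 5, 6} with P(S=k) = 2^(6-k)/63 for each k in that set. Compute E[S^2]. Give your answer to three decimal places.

E[S^2] = Σ s^2·P(S=s)
 = 1·32/63 + 4·16/63 + 9·8/63 + 16·4/63 + 25·2/63 + 36·1/63
 = 32/63 + 64/63 + 8/7 + 64/63 + 50/63 + 4/7
 = 106/21

5.048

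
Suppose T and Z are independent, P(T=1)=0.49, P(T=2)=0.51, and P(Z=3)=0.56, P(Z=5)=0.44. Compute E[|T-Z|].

2.37

E[|T-Z|] = Σ_t Σ_z |t-z| · P(T=t)P(Z=z)
 = 2·0.2744 + 4·0.2156 + 1·0.2856 + 3·0.2244
 = 0.5488 + 0.8624 + 0.2856 + 0.6732
 = 2.37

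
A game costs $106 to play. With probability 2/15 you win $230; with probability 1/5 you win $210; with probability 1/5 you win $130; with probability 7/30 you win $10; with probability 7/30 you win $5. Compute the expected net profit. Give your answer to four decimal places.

E[payout] = 230·2/15 + 210·1/5 + 130·1/5 + 10·7/30 + 5·7/30
 = 92/3 + 42 + 26 + 7/3 + 7/6
 = 613/6
Net = 613/6 - 106 = -23/6

-3.8333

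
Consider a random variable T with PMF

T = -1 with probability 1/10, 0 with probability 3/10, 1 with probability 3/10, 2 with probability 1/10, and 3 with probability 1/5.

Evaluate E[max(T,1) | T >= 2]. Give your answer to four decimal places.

2.6667

P(T >= 2) = 1/10 + 1/5 = 3/10.
E[max(T,1) | T >= 2] = [2·1/10 + 3·1/5] / (3/10)
 = 4/5 / (3/10)
 = 8/3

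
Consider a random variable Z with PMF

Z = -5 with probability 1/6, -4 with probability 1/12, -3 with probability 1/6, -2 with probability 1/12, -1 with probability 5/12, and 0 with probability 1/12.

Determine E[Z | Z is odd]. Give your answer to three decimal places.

-2.333

P(Z is odd) = 1/6 + 1/6 + 5/12 = 3/4.
E[Z | Z is odd] = [(-5)·1/6 + (-3)·1/6 + (-1)·5/12] / (3/4)
 = -7/4 / (3/4)
 = -7/3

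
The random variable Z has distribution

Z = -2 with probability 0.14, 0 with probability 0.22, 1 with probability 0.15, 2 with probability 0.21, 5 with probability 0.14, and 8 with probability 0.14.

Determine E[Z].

2.11

E[Z] = Σ z·P(Z=z)
 = (-2)·0.14 + 0·0.22 + 1·0.15 + 2·0.21 + 5·0.14 + 8·0.14
 = (-0.28) + 0 + 0.15 + 0.42 + 0.7 + 1.12
 = 2.11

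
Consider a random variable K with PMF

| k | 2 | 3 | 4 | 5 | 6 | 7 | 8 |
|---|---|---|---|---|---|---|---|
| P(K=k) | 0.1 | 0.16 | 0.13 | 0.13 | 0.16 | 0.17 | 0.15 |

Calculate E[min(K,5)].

E[min(K,5)] = Σ min(k,5)·P(K=k)
 = 2·0.1 + 3·0.16 + 4·0.13 + 5·0.13 + 5·0.16 + 5·0.17 + 5·0.15
 = 0.2 + 0.48 + 0.52 + 0.65 + 0.8 + 0.85 + 0.75
 = 4.25

4.25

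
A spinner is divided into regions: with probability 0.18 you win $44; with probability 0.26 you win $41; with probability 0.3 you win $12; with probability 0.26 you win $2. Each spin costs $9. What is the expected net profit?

13.7

E[payout] = 44·0.18 + 41·0.26 + 12·0.3 + 2·0.26
 = 7.92 + 10.66 + 3.6 + 0.52
 = 22.7
Net = 22.7 - 9 = 13.7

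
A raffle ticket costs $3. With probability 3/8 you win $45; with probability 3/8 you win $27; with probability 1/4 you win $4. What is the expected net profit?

E[payout] = 45·3/8 + 27·3/8 + 4·1/4
 = 135/8 + 81/8 + 1
 = 28
Net = 28 - 3 = 25

25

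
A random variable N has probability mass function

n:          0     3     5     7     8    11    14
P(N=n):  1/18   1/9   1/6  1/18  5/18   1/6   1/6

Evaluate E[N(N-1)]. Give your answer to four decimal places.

70.5556

E[N(N-1)] = Σ n(n-1)·P(N=n)
 = 0·1/18 + 6·1/9 + 20·1/6 + 42·1/18 + 56·5/18 + 110·1/6 + 182·1/6
 = 0 + 2/3 + 10/3 + 7/3 + 140/9 + 55/3 + 91/3
 = 635/9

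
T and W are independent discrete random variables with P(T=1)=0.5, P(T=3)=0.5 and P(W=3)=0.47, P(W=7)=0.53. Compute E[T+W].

7.12

E[T+W] = Σ_t Σ_w (t+w) · P(T=t)P(W=w)
 = 4·0.235 + 8·0.265 + 6·0.235 + 10·0.265
 = 0.94 + 2.12 + 1.41 + 2.65
 = 7.12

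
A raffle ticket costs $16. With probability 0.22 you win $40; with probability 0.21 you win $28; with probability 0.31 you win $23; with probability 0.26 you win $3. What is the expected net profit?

E[payout] = 40·0.22 + 28·0.21 + 23·0.31 + 3·0.26
 = 8.8 + 5.88 + 7.13 + 0.78
 = 22.59
Net = 22.59 - 16 = 6.59

6.59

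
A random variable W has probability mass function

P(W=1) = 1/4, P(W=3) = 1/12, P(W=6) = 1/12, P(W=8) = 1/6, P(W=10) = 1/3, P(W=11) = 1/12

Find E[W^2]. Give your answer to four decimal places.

58.0833

E[W^2] = Σ w^2·P(W=w)
 = 1·1/4 + 9·1/12 + 36·1/12 + 64·1/6 + 100·1/3 + 121·1/12
 = 1/4 + 3/4 + 3 + 32/3 + 100/3 + 121/12
 = 697/12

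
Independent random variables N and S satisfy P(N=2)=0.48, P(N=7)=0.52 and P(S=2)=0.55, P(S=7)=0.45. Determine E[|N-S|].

E[|N-S|] = Σ_n Σ_s |n-s| · P(N=n)P(S=s)
 = 0·0.264 + 5·0.216 + 5·0.286 + 0·0.234
 = 0 + 1.08 + 1.43 + 0
 = 2.51

2.51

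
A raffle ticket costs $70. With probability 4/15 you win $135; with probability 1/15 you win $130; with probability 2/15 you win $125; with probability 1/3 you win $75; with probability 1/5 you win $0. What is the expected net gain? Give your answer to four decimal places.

16.3333

E[payout] = 135·4/15 + 130·1/15 + 125·2/15 + 75·1/3 + 0·1/5
 = 36 + 26/3 + 50/3 + 25 + 0
 = 259/3
Net = 259/3 - 70 = 49/3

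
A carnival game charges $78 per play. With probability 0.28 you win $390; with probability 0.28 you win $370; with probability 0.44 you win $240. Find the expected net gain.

240.4

E[payout] = 390·0.28 + 370·0.28 + 240·0.44
 = 109.2 + 103.6 + 105.6
 = 318.4
Net = 318.4 - 78 = 240.4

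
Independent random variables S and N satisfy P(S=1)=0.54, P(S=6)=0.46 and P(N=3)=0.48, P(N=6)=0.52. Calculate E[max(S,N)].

E[max(S,N)] = Σ_s Σ_n max(s,n) · P(S=s)P(N=n)
 = 3·0.2592 + 6·0.2808 + 6·0.2208 + 6·0.2392
 = 0.7776 + 1.6848 + 1.3248 + 1.4352
 = 5.2224

5.2224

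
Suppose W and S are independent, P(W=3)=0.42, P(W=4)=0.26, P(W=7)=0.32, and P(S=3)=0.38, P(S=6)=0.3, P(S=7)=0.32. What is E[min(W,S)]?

E[min(W,S)] = Σ_w Σ_s min(w,s) · P(W=w)P(S=s)
 = 3·0.1596 + 3·0.126 + 3·0.1344 + 3·0.0988 + 4·0.078 + 4·0.0832 + 3·0.1216 + 6·0.096 + 7·0.1024
 = 0.4788 + 0.378 + 0.4032 + 0.2964 + 0.312 + 0.3328 + 0.3648 + 0.576 + 0.7168
 = 3.8588

3.8588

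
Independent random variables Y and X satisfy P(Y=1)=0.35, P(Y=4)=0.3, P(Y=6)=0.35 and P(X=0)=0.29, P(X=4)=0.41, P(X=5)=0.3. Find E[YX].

E[YX] = Σ_y Σ_x yx · P(Y=y)P(X=x)
 = 0·0.1015 + 4·0.1435 + 5·0.105 + 0·0.087 + 16·0.123 + 20·0.09 + 0·0.1015 + 24·0.1435 + 30·0.105
 = 0 + 0.574 + 0.525 + 0 + 1.968 + 1.8 + 0 + 3.444 + 3.15
 = 11.461

11.461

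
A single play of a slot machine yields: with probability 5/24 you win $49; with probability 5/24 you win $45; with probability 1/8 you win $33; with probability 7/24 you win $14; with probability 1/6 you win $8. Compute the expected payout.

E[payout] = 49·5/24 + 45·5/24 + 33·1/8 + 14·7/24 + 8·1/6
 = 245/24 + 75/8 + 33/8 + 49/12 + 4/3
 = 233/8

29.125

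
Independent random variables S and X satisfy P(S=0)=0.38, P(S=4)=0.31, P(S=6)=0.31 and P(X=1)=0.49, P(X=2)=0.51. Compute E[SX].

4.681

E[SX] = Σ_s Σ_x sx · P(S=s)P(X=x)
 = 0·0.1862 + 0·0.1938 + 4·0.1519 + 8·0.1581 + 6·0.1519 + 12·0.1581
 = 0 + 0 + 0.6076 + 1.2648 + 0.9114 + 1.8972
 = 4.681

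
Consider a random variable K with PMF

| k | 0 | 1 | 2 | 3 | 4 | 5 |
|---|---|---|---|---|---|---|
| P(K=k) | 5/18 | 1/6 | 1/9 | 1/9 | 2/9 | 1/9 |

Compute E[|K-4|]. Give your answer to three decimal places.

E[|K-4|] = Σ |k-4|·P(K=k)
 = 4·5/18 + 3·1/6 + 2·1/9 + 1·1/9 + 0·2/9 + 1·1/9
 = 10/9 + 1/2 + 2/9 + 1/9 + 0 + 1/9
 = 37/18

2.056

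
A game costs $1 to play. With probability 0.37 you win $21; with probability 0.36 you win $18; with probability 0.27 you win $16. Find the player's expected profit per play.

17.57

E[payout] = 21·0.37 + 18·0.36 + 16·0.27
 = 7.77 + 6.48 + 4.32
 = 18.57
Net = 18.57 - 1 = 17.57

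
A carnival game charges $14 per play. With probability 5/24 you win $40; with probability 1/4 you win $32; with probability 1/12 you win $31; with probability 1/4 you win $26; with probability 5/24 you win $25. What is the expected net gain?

16.625

E[payout] = 40·5/24 + 32·1/4 + 31·1/12 + 26·1/4 + 25·5/24
 = 25/3 + 8 + 31/12 + 13/2 + 125/24
 = 245/8
Net = 245/8 - 14 = 133/8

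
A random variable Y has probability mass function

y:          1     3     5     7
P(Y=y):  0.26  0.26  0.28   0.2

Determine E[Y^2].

E[Y^2] = Σ y^2·P(Y=y)
 = 1·0.26 + 9·0.26 + 25·0.28 + 49·0.2
 = 0.26 + 2.34 + 7 + 9.8
 = 19.4

19.4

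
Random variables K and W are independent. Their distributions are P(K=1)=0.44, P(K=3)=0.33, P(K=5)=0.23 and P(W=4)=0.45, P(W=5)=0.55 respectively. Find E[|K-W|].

2.177

E[|K-W|] = Σ_k Σ_w |k-w| · P(K=k)P(W=w)
 = 3·0.198 + 4·0.242 + 1·0.1485 + 2·0.1815 + 1·0.1035 + 0·0.1265
 = 0.594 + 0.968 + 0.1485 + 0.363 + 0.1035 + 0
 = 2.177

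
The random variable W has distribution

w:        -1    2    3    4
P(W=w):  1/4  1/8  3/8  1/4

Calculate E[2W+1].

E[2W+1] = Σ (2w+1)·P(W=w)
 = (-1)·1/4 + 5·1/8 + 7·3/8 + 9·1/4
 = (-1/4) + 5/8 + 21/8 + 9/4
 = 21/4

5.25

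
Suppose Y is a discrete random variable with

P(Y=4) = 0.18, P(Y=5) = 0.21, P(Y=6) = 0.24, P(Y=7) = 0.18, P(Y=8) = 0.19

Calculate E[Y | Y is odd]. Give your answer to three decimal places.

P(Y is odd) = 0.21 + 0.18 = 0.39.
E[Y | Y is odd] = [5·0.21 + 7·0.18] / 0.39
 = 2.31 / 0.39
 = 77/13

5.923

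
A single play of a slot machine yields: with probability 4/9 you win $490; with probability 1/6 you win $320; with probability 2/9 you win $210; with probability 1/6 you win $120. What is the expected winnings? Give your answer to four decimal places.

337.7778

E[payout] = 490·4/9 + 320·1/6 + 210·2/9 + 120·1/6
 = 1960/9 + 160/3 + 140/3 + 20
 = 3040/9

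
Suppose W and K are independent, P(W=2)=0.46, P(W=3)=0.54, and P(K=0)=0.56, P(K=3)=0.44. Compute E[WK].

3.3528

E[WK] = Σ_w Σ_k wk · P(W=w)P(K=k)
 = 0·0.2576 + 6·0.2024 + 0·0.3024 + 9·0.2376
 = 0 + 1.2144 + 0 + 2.1384
 = 3.3528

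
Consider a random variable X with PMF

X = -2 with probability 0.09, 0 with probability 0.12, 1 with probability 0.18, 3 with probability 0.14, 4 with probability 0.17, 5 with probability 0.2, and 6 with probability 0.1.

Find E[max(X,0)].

2.88

E[max(X,0)] = Σ max(x,0)·P(X=x)
 = 0·0.09 + 0·0.12 + 1·0.18 + 3·0.14 + 4·0.17 + 5·0.2 + 6·0.1
 = 0 + 0 + 0.18 + 0.42 + 0.68 + 1 + 0.6
 = 2.88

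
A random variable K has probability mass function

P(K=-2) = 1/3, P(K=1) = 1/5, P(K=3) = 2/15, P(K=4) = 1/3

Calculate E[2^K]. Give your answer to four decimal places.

6.8833

E[2^K] = Σ 2^k·P(K=k)
 = 1/4·1/3 + 2·1/5 + 8·2/15 + 16·1/3
 = 1/12 + 2/5 + 16/15 + 16/3
 = 413/60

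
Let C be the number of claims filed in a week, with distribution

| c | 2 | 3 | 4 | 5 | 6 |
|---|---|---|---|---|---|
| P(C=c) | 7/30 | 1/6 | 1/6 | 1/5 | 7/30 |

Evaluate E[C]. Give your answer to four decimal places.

4.0333

E[C] = Σ c·P(C=c)
 = 2·7/30 + 3·1/6 + 4·1/6 + 5·1/5 + 6·7/30
 = 7/15 + 1/2 + 2/3 + 1 + 7/5
 = 121/30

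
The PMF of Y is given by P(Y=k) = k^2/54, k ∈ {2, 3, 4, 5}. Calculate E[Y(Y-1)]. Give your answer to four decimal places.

E[Y(Y-1)] = Σ y(y-1)·P(Y=y)
 = 2·2/27 + 6·1/6 + 12·8/27 + 20·25/54
 = 4/27 + 1 + 32/9 + 250/27
 = 377/27

13.9630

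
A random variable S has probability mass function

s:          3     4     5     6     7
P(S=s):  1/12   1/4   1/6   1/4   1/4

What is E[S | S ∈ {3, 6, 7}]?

P(S ∈ {3, 6, 7}) = 1/12 + 1/4 + 1/4 = 7/12.
E[S | S ∈ {3, 6, 7}] = [3·1/12 + 6·1/4 + 7·1/4] / (7/12)
 = 7/2 / (7/12)
 = 6

6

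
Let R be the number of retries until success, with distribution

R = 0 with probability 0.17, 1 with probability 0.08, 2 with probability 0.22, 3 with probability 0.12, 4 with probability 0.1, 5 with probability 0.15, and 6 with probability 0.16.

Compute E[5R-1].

13.95

E[5R-1] = Σ (5r-1)·P(R=r)
 = (-1)·0.17 + 4·0.08 + 9·0.22 + 14·0.12 + 19·0.1 + 24·0.15 + 29·0.16
 = (-0.17) + 0.32 + 1.98 + 1.68 + 1.9 + 3.6 + 4.64
 = 13.95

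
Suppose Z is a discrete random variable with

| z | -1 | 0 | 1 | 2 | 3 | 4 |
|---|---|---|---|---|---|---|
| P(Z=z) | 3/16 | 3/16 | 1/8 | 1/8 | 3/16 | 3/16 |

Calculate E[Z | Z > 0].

2.7

P(Z > 0) = 1/8 + 1/8 + 3/16 + 3/16 = 5/8.
E[Z | Z > 0] = [1·1/8 + 2·1/8 + 3·3/16 + 4·3/16] / (5/8)
 = 27/16 / (5/8)
 = 27/10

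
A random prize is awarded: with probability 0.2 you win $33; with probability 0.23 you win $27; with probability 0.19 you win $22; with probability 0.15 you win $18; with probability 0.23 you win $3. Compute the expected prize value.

E[payout] = 33·0.2 + 27·0.23 + 22·0.19 + 18·0.15 + 3·0.23
 = 6.6 + 6.21 + 4.18 + 2.7 + 0.69
 = 20.38

20.38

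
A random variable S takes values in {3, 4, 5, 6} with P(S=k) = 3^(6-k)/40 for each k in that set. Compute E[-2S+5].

E[-2S+5] = Σ (-2s+5)·P(S=s)
 = (-1)·27/40 + (-3)·9/40 + (-5)·3/40 + (-7)·1/40
 = (-27/40) + (-27/40) + (-3/8) + (-7/40)
 = -19/10

-1.9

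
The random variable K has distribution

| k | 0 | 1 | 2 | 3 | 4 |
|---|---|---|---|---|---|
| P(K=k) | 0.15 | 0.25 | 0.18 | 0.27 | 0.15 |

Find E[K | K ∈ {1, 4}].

2.125

P(K ∈ {1, 4}) = 0.25 + 0.15 = 0.4.
E[K | K ∈ {1, 4}] = [1·0.25 + 4·0.15] / 0.4
 = 0.85 / 0.4
 = 17/8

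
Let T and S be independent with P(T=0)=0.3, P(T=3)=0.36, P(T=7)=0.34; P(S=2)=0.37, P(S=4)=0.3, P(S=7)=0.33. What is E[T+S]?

E[T+S] = Σ_t Σ_s (t+s) · P(T=t)P(S=s)
 = 2·0.111 + 4·0.09 + 7·0.099 + 5·0.1332 + 7·0.108 + 10·0.1188 + 9·0.1258 + 11·0.102 + 14·0.1122
 = 0.222 + 0.36 + 0.693 + 0.666 + 0.756 + 1.188 + 1.1322 + 1.122 + 1.5708
 = 7.71

7.71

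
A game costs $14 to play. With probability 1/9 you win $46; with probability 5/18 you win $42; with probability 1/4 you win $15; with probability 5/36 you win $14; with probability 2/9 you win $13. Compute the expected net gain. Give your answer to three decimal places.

E[payout] = 46·1/9 + 42·5/18 + 15·1/4 + 14·5/36 + 13·2/9
 = 46/9 + 35/3 + 15/4 + 35/18 + 26/9
 = 913/36
Net = 913/36 - 14 = 409/36

11.361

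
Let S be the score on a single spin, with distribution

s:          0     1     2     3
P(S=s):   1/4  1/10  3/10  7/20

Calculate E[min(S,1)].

0.75

E[min(S,1)] = Σ min(s,1)·P(S=s)
 = 0·1/4 + 1·1/10 + 1·3/10 + 1·7/20
 = 0 + 1/10 + 3/10 + 7/20
 = 3/4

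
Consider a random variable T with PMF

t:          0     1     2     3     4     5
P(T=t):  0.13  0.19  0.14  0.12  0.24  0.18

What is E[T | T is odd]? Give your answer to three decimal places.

P(T is odd) = 0.19 + 0.12 + 0.18 = 0.49.
E[T | T is odd] = [1·0.19 + 3·0.12 + 5·0.18] / 0.49
 = 1.45 / 0.49
 = 145/49

2.959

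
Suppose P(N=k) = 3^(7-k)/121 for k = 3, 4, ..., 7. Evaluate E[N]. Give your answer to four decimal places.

E[N] = Σ n·P(N=n)
 = 3·81/121 + 4·27/121 + 5·9/121 + 6·3/121 + 7·1/121
 = 243/121 + 108/121 + 45/121 + 18/121 + 7/121
 = 421/121

3.4793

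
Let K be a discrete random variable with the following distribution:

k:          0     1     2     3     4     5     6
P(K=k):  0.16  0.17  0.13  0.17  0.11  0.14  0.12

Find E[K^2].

E[K^2] = Σ k^2·P(K=k)
 = 0·0.16 + 1·0.17 + 4·0.13 + 9·0.17 + 16·0.11 + 25·0.14 + 36·0.12
 = 0 + 0.17 + 0.52 + 1.53 + 1.76 + 3.5 + 4.32
 = 11.8

11.8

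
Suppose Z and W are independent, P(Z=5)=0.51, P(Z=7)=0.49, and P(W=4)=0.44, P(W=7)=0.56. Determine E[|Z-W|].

1.4424

E[|Z-W|] = Σ_z Σ_w |z-w| · P(Z=z)P(W=w)
 = 1·0.2244 + 2·0.2856 + 3·0.2156 + 0·0.2744
 = 0.2244 + 0.5712 + 0.6468 + 0
 = 1.4424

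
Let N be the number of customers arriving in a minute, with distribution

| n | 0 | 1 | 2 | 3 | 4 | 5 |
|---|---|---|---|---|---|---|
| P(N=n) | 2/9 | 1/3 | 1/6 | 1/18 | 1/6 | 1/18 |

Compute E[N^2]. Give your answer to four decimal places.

E[N^2] = Σ n^2·P(N=n)
 = 0·2/9 + 1·1/3 + 4·1/6 + 9·1/18 + 16·1/6 + 25·1/18
 = 0 + 1/3 + 2/3 + 1/2 + 8/3 + 25/18
 = 50/9

5.5556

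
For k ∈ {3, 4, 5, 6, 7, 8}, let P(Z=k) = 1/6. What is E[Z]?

5.5

E[Z] = Σ z·P(Z=z)
 = 3·1/6 + 4·1/6 + 5·1/6 + 6·1/6 + 7·1/6 + 8·1/6
 = 1/2 + 2/3 + 5/6 + 1 + 7/6 + 4/3
 = 11/2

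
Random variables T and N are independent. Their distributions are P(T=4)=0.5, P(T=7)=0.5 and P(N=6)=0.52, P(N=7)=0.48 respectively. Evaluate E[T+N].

E[T+N] = Σ_t Σ_n (t+n) · P(T=t)P(N=n)
 = 10·0.26 + 11·0.24 + 13·0.26 + 14·0.24
 = 2.6 + 2.64 + 3.38 + 3.36
 = 11.98

11.98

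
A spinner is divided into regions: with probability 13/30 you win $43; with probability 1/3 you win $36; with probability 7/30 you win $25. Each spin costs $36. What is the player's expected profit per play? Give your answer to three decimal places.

E[payout] = 43·13/30 + 36·1/3 + 25·7/30
 = 559/30 + 12 + 35/6
 = 547/15
Net = 547/15 - 36 = 7/15

0.467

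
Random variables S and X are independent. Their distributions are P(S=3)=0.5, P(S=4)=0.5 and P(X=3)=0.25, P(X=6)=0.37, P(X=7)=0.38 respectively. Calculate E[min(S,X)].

3.375

E[min(S,X)] = Σ_s Σ_x min(s,x) · P(S=s)P(X=x)
 = 3·0.125 + 3·0.185 + 3·0.19 + 3·0.125 + 4·0.185 + 4·0.19
 = 0.375 + 0.555 + 0.57 + 0.375 + 0.74 + 0.76
 = 3.375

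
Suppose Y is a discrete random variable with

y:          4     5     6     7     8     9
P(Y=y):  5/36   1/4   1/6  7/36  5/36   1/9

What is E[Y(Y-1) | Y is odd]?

P(Y is odd) = 1/4 + 7/36 + 1/9 = 5/9.
E[Y(Y-1) | Y is odd] = [20·1/4 + 42·7/36 + 72·1/9] / (5/9)
 = 127/6 / (5/9)
 = 381/10

38.1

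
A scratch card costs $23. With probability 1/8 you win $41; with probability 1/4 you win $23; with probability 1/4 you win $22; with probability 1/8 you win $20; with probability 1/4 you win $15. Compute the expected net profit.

-0.375

E[payout] = 41·1/8 + 23·1/4 + 22·1/4 + 20·1/8 + 15·1/4
 = 41/8 + 23/4 + 11/2 + 5/2 + 15/4
 = 181/8
Net = 181/8 - 23 = -3/8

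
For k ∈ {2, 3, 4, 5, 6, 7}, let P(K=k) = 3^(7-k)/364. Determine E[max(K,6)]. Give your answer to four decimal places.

E[max(K,6)] = Σ max(k,6)·P(K=k)
 = 6·243/364 + 6·81/364 + 6·27/364 + 6·9/364 + 6·3/364 + 7·1/364
 = 729/182 + 243/182 + 81/182 + 27/182 + 9/182 + 1/52
 = 2185/364

6.0027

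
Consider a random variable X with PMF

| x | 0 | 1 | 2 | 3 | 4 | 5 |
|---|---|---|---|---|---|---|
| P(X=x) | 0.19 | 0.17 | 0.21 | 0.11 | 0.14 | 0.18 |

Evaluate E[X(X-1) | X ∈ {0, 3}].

P(X ∈ {0, 3}) = 0.19 + 0.11 = 0.3.
E[X(X-1) | X ∈ {0, 3}] = [0·0.19 + 6·0.11] / 0.3
 = 0.66 / 0.3
 = 11/5

2.2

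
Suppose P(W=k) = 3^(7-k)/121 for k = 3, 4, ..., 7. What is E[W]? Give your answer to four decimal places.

3.4793

E[W] = Σ w·P(W=w)
 = 3·81/121 + 4·27/121 + 5·9/121 + 6·3/121 + 7·1/121
 = 243/121 + 108/121 + 45/121 + 18/121 + 7/121
 = 421/121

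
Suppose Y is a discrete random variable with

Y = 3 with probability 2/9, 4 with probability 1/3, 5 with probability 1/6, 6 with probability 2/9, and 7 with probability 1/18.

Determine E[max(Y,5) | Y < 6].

P(Y < 6) = 2/9 + 1/3 + 1/6 = 13/18.
E[max(Y,5) | Y < 6] = [5·2/9 + 5·1/3 + 5·1/6] / (13/18)
 = 65/18 / (13/18)
 = 5

5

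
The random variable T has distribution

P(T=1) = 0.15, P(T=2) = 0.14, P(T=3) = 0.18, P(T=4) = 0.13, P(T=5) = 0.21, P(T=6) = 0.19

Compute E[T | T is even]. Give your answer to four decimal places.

4.2174

P(T is even) = 0.14 + 0.13 + 0.19 = 0.46.
E[T | T is even] = [2·0.14 + 4·0.13 + 6·0.19] / 0.46
 = 1.94 / 0.46
 = 97/23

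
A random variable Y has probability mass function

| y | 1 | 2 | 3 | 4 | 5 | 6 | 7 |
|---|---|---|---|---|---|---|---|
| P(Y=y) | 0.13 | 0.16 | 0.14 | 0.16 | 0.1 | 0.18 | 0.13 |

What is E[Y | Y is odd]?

3.92

P(Y is odd) = 0.13 + 0.14 + 0.1 + 0.13 = 0.5.
E[Y | Y is odd] = [1·0.13 + 3·0.14 + 5·0.1 + 7·0.13] / 0.5
 = 1.96 / 0.5
 = 98/25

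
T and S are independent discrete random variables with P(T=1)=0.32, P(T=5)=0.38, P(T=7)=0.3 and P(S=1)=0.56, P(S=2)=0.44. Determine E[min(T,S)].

E[min(T,S)] = Σ_t Σ_s min(t,s) · P(T=t)P(S=s)
 = 1·0.1792 + 1·0.1408 + 1·0.2128 + 2·0.1672 + 1·0.168 + 2·0.132
 = 0.1792 + 0.1408 + 0.2128 + 0.3344 + 0.168 + 0.264
 = 1.2992

1.2992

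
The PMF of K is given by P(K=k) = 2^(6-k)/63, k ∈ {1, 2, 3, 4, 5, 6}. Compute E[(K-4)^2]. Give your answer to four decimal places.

5.8095

E[(K-4)^2] = Σ (k-4)^2·P(K=k)
 = 9·32/63 + 4·16/63 + 1·8/63 + 0·4/63 + 1·2/63 + 4·1/63
 = 32/7 + 64/63 + 8/63 + 0 + 2/63 + 4/63
 = 122/21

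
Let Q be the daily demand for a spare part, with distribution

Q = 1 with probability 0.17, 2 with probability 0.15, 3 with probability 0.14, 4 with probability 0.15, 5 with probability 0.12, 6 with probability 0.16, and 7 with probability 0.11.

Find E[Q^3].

E[Q^3] = Σ q^3·P(Q=q)
 = 1·0.17 + 8·0.15 + 27·0.14 + 64·0.15 + 125·0.12 + 216·0.16 + 343·0.11
 = 0.17 + 1.2 + 3.78 + 9.6 + 15 + 34.56 + 37.73
 = 102.04

102.04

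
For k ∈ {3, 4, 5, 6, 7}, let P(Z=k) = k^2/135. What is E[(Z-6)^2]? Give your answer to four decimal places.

1.6222

E[(Z-6)^2] = Σ (z-6)^2·P(Z=z)
 = 9·1/15 + 4·16/135 + 1·5/27 + 0·4/15 + 1·49/135
 = 3/5 + 64/135 + 5/27 + 0 + 49/135
 = 73/45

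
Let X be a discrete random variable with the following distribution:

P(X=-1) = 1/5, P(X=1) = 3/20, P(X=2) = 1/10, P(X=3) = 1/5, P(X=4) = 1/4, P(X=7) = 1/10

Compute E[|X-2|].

1.95

E[|X-2|] = Σ |x-2|·P(X=x)
 = 3·1/5 + 1·3/20 + 0·1/10 + 1·1/5 + 2·1/4 + 5·1/10
 = 3/5 + 3/20 + 0 + 1/5 + 1/2 + 1/2
 = 39/20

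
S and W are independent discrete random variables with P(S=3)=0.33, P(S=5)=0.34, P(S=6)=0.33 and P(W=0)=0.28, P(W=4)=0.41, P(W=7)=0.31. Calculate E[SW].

17.7927

E[SW] = Σ_s Σ_w sw · P(S=s)P(W=w)
 = 0·0.0924 + 12·0.1353 + 21·0.1023 + 0·0.0952 + 20·0.1394 + 35·0.1054 + 0·0.0924 + 24·0.1353 + 42·0.1023
 = 0 + 1.6236 + 2.1483 + 0 + 2.788 + 3.689 + 0 + 3.2472 + 4.2966
 = 17.7927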